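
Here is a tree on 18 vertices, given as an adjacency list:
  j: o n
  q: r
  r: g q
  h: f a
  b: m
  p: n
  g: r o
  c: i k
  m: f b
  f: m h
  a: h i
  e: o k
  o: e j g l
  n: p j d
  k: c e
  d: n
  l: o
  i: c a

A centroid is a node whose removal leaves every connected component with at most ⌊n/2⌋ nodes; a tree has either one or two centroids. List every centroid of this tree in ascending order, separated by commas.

Delete o: the remaining components have sizes 9, 4, 3, 1. Max 9 ≤ 9, so o is a centroid.
Its neighbour e also leaves a largest component of size 9, so both are centroids.

e, o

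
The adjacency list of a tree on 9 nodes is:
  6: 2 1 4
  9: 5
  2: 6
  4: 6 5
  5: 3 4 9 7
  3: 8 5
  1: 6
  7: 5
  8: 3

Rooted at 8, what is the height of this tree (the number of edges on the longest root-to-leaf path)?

5

The longest root-to-leaf path is 8 – 3 – 5 – 4 – 6 – 1 (5 edges).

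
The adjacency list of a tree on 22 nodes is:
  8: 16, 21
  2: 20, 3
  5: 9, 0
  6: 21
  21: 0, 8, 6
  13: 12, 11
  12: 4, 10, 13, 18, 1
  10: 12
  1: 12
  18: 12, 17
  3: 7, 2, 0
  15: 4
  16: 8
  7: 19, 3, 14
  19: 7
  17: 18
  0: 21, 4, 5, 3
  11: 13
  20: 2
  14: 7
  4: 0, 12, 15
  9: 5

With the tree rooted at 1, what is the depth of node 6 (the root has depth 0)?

5

Climbing from 6 to the root: 6–21–0–4–12–1. That's 5 steps.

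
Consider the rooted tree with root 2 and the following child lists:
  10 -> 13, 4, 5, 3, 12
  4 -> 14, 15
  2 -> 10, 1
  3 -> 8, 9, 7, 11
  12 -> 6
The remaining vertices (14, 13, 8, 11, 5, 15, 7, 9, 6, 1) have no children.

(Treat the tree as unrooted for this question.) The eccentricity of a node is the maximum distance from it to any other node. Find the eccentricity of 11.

4

A farthest node from 11 is 1 (6, 14, 15 also at distance 4).
The path 11 – 3 – 10 – 2 – 1 has 4 edges.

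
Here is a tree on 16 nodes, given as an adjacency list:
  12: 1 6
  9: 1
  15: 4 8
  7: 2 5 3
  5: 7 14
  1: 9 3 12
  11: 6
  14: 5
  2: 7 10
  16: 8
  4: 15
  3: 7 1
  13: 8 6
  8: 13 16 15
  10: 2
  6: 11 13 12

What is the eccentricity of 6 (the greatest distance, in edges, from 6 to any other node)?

The node farthest from 6 is 14 (10 also at distance 6), via 6-12-1-3-7-5-14 — 6 edges.

6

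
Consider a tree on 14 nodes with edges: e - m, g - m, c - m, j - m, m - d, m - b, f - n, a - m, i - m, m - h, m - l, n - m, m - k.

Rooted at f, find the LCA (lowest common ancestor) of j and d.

m

j's ancestor chain is j, m, n, f and d's is d, m, n, f; they first meet at m.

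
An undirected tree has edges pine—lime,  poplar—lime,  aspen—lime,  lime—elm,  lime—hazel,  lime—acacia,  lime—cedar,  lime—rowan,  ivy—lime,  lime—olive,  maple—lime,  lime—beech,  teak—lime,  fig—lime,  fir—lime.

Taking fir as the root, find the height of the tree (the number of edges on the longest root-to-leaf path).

acacia sits deepest: fir → lime → acacia — 2 edges from the root.

2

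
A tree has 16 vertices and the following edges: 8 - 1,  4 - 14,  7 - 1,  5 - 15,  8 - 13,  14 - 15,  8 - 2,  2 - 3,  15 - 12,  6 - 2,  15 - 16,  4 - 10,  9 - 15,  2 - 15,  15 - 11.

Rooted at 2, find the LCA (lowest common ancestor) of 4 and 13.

4's ancestor chain is 4, 14, 15, 2 and 13's is 13, 8, 2; they first meet at 2.

2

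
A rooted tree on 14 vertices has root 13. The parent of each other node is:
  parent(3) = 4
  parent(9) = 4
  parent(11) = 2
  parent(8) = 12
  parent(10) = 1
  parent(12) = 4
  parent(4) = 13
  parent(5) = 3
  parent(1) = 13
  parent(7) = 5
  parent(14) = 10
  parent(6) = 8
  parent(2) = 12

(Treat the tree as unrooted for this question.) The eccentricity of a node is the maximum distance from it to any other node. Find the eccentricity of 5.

A farthest node from 5 is 14.
The path 5 – 3 – 4 – 13 – 1 – 10 – 14 has 6 edges.

6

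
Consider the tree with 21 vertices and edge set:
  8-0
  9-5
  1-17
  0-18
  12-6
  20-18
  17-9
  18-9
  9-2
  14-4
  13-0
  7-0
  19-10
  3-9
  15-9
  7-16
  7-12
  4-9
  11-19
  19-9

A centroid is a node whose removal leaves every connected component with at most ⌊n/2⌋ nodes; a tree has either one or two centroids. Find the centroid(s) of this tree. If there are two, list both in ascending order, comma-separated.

9

If 9 is removed the pieces have sizes 9, 3, 2, 2, 1, 1, 1, 1, all ≤ ⌊21/2⌋ = 10.
Every other node leaves some component of size > 10, so the centroid is unique.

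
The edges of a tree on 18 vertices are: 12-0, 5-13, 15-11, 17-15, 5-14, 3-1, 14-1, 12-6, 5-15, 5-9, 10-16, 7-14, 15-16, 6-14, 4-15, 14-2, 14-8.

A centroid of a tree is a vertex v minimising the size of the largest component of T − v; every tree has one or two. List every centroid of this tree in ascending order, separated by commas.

5, 14

Removing 5 splits the tree into components of sizes 9, 6, 1, 1; the largest is 9 ≤ ⌊18/2⌋ = 9.
14 is adjacent to 5 and is also a centroid (the largest component after removing it is likewise 9).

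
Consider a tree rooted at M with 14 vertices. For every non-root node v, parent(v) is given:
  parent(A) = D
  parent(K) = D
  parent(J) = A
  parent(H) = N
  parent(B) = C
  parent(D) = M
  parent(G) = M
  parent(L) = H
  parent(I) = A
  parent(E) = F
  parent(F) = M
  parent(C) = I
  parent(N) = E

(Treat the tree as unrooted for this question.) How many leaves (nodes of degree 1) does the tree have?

5

Degree-1 nodes: B, G, J, K, L — 5 of them.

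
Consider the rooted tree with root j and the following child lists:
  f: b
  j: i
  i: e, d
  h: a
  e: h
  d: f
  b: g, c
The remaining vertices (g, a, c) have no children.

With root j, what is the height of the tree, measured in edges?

5

A deepest node is c, reached by j → i → d → f → b → c.
That path has 5 edges, so the height is 5.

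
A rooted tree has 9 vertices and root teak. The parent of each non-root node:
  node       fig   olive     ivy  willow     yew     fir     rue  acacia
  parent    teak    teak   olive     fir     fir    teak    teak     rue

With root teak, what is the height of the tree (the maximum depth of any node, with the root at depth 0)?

2

yew sits deepest: teak–fir–yew — 2 edges from the root.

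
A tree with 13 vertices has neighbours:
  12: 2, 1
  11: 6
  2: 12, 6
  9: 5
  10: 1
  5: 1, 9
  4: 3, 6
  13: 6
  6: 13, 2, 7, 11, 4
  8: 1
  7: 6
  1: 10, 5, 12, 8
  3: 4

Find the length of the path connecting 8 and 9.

8 – 1 – 5 – 9: 3 edges.

3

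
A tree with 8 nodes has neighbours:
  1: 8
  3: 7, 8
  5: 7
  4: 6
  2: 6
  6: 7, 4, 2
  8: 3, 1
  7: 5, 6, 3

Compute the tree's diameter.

5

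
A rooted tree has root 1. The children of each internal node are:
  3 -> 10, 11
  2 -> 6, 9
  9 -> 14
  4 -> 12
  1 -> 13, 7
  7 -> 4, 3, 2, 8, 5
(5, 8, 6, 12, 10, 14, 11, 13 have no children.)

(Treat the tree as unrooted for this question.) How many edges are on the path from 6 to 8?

The path is 6 - 2 - 7 - 8, which has 3 edges.

3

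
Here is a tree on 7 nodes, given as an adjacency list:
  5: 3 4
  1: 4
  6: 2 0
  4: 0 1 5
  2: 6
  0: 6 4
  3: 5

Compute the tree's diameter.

5

Starting from 3, a farthest node is 2 at distance 5.
One longest path: 3-5-4-0-6-2.
So the diameter is 5.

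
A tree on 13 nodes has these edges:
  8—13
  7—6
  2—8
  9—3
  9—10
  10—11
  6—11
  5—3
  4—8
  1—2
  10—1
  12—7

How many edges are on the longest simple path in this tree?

Starting from 4, a farthest node is 12 at distance 8.
One longest path: 4-8-2-1-10-11-6-7-12.
So the diameter is 8.

8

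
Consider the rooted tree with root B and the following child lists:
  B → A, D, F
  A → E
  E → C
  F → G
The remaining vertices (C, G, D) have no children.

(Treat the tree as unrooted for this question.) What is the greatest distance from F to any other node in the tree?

4

A farthest node from F is C.
The path F – B – A – E – C has 4 edges.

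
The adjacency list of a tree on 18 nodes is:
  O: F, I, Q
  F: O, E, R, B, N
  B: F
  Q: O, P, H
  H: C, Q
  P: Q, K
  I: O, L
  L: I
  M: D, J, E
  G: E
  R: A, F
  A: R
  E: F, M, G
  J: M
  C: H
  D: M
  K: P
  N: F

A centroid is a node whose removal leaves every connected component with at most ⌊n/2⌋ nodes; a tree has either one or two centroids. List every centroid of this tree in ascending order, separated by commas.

F

Removing F splits the tree into components of sizes 8, 5, 2, 1, 1; the largest is 8 ≤ ⌊18/2⌋ = 9.
No neighbour of F does as well, so F is the unique centroid.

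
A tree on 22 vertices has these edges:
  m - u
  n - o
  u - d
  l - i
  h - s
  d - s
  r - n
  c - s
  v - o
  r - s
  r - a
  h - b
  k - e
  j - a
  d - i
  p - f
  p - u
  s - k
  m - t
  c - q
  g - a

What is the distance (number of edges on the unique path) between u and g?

5

Walking from u: u–d–s–r–a–g. Length 5.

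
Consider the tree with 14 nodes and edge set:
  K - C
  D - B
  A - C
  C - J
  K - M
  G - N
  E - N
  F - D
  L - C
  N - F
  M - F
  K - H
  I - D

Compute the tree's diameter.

BFS from A reaches B last, at distance 6; BFS from B confirms no node is farther.
Path: A-C-K-M-F-D-B.

6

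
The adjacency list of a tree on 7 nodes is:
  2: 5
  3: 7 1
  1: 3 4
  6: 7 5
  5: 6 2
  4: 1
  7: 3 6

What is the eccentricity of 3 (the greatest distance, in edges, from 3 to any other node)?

4

The node farthest from 3 is 2, via 3 – 7 – 6 – 5 – 2 — 4 edges.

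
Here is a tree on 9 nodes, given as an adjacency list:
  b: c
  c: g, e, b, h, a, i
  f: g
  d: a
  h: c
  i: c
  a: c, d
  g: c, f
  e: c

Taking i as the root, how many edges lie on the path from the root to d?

i → c → a → d — 3 edges.

3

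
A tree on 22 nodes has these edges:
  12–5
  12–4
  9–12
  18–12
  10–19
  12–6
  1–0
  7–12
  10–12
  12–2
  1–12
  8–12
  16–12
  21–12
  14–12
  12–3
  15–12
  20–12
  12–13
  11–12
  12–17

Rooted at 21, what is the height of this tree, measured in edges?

3

A deepest node is 0, reached by 21 → 12 → 1 → 0.
That path has 3 edges, so the height is 3.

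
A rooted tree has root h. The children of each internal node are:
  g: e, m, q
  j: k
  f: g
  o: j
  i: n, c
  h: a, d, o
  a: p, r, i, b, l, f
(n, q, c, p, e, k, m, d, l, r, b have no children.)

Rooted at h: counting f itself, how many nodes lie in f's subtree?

f's subtree: {f, g, m, q, e}, size 5.

5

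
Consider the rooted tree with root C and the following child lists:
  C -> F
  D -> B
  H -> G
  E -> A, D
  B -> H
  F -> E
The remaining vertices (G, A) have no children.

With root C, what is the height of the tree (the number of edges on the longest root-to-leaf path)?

6

G sits deepest: C-F-E-D-B-H-G — 6 edges from the root.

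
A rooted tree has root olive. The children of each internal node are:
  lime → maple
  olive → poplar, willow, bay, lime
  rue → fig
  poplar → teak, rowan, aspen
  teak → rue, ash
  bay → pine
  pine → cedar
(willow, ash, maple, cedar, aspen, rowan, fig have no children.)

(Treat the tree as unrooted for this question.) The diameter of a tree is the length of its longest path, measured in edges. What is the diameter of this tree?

Starting from cedar, a farthest node is fig at distance 7.
One longest path: cedar-pine-bay-olive-poplar-teak-rue-fig.
So the diameter is 7.

7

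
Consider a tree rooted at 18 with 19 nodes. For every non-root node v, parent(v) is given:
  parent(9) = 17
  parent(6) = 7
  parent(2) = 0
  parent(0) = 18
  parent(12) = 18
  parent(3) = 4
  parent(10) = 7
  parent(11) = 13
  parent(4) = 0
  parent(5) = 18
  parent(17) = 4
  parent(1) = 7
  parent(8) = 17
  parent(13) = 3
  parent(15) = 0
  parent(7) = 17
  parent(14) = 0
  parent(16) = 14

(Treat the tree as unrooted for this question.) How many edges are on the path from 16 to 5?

16 – 14 – 0 – 18 – 5: 4 edges.

4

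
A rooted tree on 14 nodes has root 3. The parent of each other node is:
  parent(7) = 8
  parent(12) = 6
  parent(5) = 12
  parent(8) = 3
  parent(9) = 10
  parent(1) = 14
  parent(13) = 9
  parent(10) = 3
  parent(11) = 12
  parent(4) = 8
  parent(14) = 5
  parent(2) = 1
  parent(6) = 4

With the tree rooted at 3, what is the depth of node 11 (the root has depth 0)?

3 – 8 – 4 – 6 – 12 – 11 — 5 edges.

5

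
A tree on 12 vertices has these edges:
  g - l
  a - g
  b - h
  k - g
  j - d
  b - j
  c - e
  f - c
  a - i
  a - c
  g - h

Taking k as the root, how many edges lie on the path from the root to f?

4

Climbing from f to the root: f–c–a–g–k. That's 4 steps.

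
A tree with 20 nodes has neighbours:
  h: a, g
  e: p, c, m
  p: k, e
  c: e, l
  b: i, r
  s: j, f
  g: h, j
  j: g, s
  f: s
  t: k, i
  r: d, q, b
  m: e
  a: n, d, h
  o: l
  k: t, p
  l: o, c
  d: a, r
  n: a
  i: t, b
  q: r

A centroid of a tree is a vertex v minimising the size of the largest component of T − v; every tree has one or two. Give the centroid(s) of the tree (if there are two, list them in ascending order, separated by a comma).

Delete b: the remaining components have sizes 10, 9. Max 10 ≤ 10, so b is a centroid.
Its neighbour r also leaves a largest component of size 10, so both are centroids.

b, r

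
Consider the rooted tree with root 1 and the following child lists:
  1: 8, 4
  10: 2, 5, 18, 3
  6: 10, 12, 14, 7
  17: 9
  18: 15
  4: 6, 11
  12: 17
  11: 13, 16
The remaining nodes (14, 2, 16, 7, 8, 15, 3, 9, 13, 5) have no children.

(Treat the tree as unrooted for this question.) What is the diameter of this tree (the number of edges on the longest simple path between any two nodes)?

6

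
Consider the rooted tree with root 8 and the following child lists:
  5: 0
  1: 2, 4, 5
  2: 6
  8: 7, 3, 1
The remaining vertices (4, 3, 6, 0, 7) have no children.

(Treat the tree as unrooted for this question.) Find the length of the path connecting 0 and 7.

Walking from 0: 0 – 5 – 1 – 8 – 7. Length 4.

4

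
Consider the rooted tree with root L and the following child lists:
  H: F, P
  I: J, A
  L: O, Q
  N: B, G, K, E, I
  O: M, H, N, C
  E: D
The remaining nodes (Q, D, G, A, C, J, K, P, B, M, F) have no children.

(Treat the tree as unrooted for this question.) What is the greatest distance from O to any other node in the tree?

3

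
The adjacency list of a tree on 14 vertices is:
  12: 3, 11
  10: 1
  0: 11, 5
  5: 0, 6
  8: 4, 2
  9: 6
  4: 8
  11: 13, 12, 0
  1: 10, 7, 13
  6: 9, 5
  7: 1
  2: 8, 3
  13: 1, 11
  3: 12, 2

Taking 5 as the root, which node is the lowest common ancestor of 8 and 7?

11

Path 8→root: 8 2 3 12 11 0 5; path 7→root: 7 1 13 11 0 5.
First common node: 11.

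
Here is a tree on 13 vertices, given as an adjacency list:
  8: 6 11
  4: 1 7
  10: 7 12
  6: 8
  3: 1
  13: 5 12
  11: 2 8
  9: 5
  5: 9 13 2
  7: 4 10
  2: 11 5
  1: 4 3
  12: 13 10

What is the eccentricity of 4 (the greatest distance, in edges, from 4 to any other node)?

The node farthest from 4 is 6, via 4–7–10–12–13–5–2–11–8–6 — 9 edges.

9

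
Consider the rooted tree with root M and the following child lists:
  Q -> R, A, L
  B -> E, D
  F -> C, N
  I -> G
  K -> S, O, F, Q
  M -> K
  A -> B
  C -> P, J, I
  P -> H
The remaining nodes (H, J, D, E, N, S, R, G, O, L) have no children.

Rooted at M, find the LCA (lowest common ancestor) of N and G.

F

Ancestors of N (toward the root): N, F, K, M.
Ancestors of G: G, I, C, F, K, M.
The deepest node appearing in both lists is F.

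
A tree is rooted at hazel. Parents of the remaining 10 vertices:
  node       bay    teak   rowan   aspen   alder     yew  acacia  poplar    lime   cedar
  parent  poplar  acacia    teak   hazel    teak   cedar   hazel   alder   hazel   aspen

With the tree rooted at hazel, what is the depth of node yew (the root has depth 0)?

3

hazel–aspen–cedar–yew — 3 edges.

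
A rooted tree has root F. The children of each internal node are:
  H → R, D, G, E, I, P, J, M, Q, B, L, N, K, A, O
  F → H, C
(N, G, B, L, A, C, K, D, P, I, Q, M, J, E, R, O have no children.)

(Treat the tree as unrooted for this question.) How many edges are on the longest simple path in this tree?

BFS from C reaches M last, at distance 3; BFS from M confirms no node is farther.
Path: C-F-H-M.

3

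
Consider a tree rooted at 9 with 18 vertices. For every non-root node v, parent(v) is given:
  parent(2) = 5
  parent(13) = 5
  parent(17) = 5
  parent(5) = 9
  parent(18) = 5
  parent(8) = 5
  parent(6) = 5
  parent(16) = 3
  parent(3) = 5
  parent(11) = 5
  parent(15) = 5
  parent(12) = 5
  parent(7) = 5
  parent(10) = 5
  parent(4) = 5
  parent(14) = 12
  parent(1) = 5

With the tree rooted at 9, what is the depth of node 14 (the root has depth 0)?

Path from 9 to 14: 9 – 5 – 12 – 14, which has 3 edges.

3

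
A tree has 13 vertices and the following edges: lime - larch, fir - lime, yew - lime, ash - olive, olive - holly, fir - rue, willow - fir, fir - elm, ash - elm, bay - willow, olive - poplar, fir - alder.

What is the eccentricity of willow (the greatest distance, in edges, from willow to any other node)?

5

The node farthest from willow is poplar (holly also at distance 5), via willow–fir–elm–ash–olive–poplar — 5 edges.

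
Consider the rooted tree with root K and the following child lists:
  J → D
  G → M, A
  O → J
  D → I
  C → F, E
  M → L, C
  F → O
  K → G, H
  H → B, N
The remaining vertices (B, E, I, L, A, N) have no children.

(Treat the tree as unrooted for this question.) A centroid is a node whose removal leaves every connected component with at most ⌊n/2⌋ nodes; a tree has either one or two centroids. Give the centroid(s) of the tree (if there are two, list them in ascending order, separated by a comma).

M

Delete M: the remaining components have sizes 7, 6, 1. Max 7 ≤ 7, so M is a centroid.
No neighbour of M does as well, so M is the unique centroid.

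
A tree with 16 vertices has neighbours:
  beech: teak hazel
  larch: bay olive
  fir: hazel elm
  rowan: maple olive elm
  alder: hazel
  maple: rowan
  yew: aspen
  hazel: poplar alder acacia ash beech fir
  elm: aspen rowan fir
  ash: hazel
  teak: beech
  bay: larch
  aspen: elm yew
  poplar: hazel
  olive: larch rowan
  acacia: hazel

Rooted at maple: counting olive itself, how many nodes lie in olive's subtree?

Descendants of olive (including itself): olive, larch, bay. That's 3.

3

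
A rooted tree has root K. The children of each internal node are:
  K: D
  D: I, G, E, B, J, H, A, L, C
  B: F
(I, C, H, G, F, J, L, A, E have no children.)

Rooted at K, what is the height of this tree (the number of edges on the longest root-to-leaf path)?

3

F sits deepest: K–D–B–F — 3 edges from the root.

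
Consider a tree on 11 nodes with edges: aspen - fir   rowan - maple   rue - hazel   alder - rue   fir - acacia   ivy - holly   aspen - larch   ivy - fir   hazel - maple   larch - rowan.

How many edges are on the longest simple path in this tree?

9

Starting from alder, a farthest node is holly at distance 9.
One longest path: alder - rue - hazel - maple - rowan - larch - aspen - fir - ivy - holly.
So the diameter is 9.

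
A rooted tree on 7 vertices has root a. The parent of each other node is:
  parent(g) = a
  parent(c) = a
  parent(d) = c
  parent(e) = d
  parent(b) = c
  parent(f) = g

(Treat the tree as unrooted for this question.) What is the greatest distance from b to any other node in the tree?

4

A farthest node from b is f.
The path b–c–a–g–f has 4 edges.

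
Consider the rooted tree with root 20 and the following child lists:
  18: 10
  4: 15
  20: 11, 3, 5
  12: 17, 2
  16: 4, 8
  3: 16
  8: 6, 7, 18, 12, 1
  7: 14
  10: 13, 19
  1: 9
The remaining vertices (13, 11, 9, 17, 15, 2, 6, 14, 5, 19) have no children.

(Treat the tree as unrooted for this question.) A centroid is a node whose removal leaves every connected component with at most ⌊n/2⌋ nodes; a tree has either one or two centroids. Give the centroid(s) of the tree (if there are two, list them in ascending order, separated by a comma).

8

Delete 8: the remaining components have sizes 7, 4, 3, 2, 2, 1. Max 7 ≤ 10, so 8 is a centroid.
No neighbour of 8 does as well, so 8 is the unique centroid.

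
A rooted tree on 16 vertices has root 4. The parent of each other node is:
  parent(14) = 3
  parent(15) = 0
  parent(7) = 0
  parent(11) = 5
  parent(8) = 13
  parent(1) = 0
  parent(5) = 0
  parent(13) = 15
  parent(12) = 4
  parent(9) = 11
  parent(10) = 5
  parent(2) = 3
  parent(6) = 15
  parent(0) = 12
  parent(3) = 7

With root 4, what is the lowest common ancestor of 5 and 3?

0

Path 5→root: 5 0 12 4; path 3→root: 3 7 0 12 4.
First common node: 0.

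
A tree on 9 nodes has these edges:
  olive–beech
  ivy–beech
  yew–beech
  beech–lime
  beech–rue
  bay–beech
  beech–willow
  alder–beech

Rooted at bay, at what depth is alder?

2

Climbing from alder to the root: alder → beech → bay. That's 2 steps.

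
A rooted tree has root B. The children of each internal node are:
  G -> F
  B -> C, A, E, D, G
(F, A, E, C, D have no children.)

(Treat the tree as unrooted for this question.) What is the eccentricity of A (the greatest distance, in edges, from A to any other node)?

3

Distances from A peak at 3, attained at F.
A – B – G – F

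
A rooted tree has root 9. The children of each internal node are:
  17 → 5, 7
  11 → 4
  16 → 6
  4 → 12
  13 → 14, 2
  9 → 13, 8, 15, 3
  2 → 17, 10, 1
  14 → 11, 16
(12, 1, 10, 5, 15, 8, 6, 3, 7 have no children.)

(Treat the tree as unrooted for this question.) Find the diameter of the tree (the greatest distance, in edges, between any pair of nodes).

7

Starting from 5, a farthest node is 12 at distance 7.
One longest path: 5 - 17 - 2 - 13 - 14 - 11 - 4 - 12.
So the diameter is 7.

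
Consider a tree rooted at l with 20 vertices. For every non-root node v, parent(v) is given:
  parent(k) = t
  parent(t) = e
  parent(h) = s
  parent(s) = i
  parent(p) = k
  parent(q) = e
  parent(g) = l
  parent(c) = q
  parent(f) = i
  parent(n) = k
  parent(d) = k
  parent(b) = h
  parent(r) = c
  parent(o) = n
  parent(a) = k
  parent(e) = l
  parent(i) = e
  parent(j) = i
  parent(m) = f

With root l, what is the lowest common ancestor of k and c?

e

Ancestors of k (toward the root): k, t, e, l.
Ancestors of c: c, q, e, l.
The deepest node appearing in both lists is e.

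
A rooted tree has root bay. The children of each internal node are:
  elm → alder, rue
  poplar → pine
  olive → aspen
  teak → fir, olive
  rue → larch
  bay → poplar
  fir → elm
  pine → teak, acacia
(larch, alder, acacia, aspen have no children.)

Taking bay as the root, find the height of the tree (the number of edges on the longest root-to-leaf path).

larch sits deepest: bay-poplar-pine-teak-fir-elm-rue-larch — 7 edges from the root.

7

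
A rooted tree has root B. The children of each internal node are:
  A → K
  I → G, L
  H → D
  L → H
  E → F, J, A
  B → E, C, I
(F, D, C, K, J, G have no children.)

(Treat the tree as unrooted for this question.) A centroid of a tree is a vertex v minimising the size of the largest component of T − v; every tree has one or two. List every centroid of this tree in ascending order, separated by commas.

B

Delete B: the remaining components have sizes 5, 5, 1. Max 5 ≤ 6, so B is a centroid.
No neighbour of B does as well, so B is the unique centroid.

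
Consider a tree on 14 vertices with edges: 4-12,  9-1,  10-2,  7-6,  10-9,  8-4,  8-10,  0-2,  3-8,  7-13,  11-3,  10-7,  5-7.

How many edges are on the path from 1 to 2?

3

Walking from 1: 1 - 9 - 10 - 2. Length 3.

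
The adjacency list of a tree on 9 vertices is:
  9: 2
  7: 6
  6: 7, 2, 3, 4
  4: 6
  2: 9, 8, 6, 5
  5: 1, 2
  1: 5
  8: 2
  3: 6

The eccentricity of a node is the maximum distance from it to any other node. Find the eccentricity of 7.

4

Distances from 7 peak at 4, attained at 1.
7 – 6 – 2 – 5 – 1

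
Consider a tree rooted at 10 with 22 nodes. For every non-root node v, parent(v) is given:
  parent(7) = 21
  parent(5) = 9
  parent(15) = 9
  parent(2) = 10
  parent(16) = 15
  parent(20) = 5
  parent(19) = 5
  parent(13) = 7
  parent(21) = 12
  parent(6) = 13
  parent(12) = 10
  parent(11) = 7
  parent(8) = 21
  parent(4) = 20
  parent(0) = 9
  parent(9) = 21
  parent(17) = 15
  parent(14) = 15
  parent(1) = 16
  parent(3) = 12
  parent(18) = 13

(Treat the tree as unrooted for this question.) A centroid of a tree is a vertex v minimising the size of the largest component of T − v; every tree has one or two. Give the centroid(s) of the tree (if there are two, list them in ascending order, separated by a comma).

If 9 is removed the pieces have sizes 11, 5, 4, 1, all ≤ ⌊22/2⌋ = 11.
21 is adjacent to 9 and is also a centroid (the largest component after removing it is likewise 11).

9, 21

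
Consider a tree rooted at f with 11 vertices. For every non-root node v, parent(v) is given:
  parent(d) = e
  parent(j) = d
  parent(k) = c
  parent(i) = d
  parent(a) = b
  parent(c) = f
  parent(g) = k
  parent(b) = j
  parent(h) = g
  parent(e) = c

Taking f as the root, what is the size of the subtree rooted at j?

Descendants of j (including itself): j, b, a. That's 3.

3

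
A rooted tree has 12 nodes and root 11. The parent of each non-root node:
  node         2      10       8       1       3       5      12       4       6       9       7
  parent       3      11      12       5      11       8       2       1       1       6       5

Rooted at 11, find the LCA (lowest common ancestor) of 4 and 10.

Ancestors of 4 (toward the root): 4, 1, 5, 8, 12, 2, 3, 11.
Ancestors of 10: 10, 11.
The deepest node appearing in both lists is 11.

11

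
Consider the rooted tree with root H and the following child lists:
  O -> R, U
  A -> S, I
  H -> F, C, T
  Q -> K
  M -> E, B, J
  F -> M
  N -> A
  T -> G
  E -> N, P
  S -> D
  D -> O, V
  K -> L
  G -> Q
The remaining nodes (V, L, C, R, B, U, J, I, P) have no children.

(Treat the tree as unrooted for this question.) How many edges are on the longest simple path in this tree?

14

A longest path is L-K-Q-G-T-H-F-M-E-N-A-S-D-O-R, with 14 edges.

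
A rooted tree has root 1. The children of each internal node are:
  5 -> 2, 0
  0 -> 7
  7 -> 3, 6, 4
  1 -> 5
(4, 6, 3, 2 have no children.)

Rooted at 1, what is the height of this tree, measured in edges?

4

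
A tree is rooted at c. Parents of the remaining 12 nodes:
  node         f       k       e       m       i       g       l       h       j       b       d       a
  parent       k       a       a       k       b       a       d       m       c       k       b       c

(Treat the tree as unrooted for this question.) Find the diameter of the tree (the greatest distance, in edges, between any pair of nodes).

BFS from j reaches l last, at distance 6; BFS from l confirms no node is farther.
Path: j–c–a–k–b–d–l.

6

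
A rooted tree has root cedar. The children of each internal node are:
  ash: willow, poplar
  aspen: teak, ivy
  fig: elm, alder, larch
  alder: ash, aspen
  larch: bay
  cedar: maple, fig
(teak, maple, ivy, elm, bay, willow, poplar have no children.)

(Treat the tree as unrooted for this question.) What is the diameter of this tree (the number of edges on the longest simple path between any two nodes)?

BFS from teak reaches maple last, at distance 5; BFS from maple confirms no node is farther.
Path: teak–aspen–alder–fig–cedar–maple.

5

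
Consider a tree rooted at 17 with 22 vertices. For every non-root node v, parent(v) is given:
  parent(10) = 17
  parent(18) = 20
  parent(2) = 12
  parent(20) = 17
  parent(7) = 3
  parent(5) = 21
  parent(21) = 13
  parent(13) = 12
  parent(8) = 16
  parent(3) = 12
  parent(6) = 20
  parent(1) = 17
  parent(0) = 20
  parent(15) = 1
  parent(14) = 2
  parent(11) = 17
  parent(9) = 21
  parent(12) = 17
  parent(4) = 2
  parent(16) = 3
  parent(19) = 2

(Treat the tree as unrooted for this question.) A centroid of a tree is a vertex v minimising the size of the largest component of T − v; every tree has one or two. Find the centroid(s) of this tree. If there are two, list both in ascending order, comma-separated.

Removing 12 splits the tree into components of sizes 9, 4, 4, 4; the largest is 9 ≤ ⌊22/2⌋ = 11.
Every other node leaves some component of size > 11, so the centroid is unique.

12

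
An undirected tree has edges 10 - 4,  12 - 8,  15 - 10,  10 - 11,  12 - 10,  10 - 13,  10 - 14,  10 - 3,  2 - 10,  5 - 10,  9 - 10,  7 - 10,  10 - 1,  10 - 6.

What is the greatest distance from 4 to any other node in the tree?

A farthest node from 4 is 8.
The path 4–10–12–8 has 3 edges.

3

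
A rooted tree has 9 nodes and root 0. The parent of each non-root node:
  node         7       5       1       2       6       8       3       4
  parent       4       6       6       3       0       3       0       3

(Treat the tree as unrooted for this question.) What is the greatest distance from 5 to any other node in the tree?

5

The node farthest from 5 is 7, via 5–6–0–3–4–7 — 5 edges.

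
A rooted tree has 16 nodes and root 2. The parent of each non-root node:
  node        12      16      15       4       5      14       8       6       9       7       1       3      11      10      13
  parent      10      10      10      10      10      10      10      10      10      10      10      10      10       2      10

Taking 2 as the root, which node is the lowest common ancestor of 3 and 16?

Ancestors of 3 (toward the root): 3, 10, 2.
Ancestors of 16: 16, 10, 2.
The deepest node appearing in both lists is 10.

10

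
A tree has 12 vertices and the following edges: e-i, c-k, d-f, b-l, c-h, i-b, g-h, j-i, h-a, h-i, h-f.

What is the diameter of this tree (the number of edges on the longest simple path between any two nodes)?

BFS from d reaches l last, at distance 5; BFS from l confirms no node is farther.
Path: d – f – h – i – b – l.

5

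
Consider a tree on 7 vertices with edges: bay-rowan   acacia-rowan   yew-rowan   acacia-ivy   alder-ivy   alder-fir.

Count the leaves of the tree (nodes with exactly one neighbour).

Degree-1 nodes: bay, fir, yew — 3 of them.

3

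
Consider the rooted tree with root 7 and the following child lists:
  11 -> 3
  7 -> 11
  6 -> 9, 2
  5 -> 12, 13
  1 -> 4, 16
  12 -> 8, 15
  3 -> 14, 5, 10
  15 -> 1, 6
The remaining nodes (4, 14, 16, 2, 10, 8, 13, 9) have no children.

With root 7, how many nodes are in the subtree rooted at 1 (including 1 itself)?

3

1's subtree: {1, 4, 16}, size 3.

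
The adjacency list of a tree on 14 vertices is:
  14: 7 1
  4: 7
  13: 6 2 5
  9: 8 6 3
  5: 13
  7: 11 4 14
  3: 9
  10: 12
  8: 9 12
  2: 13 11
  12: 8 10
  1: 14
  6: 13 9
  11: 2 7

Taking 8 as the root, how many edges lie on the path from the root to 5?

Climbing from 5 to the root: 5 – 13 – 6 – 9 – 8. That's 4 steps.

4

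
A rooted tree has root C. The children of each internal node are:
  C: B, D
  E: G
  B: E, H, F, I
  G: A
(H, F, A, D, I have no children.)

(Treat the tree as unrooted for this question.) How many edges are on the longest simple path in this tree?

5

BFS from A reaches D last, at distance 5; BFS from D confirms no node is farther.
Path: A – G – E – B – C – D.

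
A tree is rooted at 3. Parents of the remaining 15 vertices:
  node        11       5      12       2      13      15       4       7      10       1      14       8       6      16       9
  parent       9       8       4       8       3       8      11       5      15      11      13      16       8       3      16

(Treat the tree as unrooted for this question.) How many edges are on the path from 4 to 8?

4

The path is 4 - 11 - 9 - 16 - 8, which has 4 edges.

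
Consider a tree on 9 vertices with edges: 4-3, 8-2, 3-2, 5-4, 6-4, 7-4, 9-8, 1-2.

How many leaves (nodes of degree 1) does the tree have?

Degree-1 nodes: 1, 5, 6, 7, 9 — 5 of them.

5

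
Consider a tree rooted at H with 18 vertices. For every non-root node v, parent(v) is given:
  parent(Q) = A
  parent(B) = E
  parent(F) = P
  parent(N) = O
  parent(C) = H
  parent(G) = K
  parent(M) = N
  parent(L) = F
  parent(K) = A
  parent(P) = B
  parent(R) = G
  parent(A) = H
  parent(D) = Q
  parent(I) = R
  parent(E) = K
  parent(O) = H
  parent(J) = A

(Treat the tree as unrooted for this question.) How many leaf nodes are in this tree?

6

Exactly 6 nodes have a single neighbour: C, D, I, J, L, M.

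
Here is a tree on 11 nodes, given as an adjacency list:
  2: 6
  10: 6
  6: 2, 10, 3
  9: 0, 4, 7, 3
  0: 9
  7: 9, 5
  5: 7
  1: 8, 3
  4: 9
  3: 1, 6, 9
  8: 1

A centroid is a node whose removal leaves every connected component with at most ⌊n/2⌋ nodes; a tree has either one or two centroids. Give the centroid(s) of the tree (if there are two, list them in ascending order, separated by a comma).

Delete 3: the remaining components have sizes 5, 3, 2. Max 5 ≤ 5, so 3 is a centroid.
Every other node leaves some component of size > 5, so the centroid is unique.

3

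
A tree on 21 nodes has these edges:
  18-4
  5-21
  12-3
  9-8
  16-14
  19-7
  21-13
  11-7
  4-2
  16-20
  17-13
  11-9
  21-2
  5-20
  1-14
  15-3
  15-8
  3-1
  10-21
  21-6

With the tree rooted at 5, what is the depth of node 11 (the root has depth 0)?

9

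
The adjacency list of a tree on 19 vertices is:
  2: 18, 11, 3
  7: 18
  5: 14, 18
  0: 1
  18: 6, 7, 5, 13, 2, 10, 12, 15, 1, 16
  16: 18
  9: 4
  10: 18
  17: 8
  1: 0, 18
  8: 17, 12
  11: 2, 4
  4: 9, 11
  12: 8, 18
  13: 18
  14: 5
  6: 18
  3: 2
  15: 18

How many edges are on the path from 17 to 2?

The path is 17 - 8 - 12 - 18 - 2, which has 4 edges.

4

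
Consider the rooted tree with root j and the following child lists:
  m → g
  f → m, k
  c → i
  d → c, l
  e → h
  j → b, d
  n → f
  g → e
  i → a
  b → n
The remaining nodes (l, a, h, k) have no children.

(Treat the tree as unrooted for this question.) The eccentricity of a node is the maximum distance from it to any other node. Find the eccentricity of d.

8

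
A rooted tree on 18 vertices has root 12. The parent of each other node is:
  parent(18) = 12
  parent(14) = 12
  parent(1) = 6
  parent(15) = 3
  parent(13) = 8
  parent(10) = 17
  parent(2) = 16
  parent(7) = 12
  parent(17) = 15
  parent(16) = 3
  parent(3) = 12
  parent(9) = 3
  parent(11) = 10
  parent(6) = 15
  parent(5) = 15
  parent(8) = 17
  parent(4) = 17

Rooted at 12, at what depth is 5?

3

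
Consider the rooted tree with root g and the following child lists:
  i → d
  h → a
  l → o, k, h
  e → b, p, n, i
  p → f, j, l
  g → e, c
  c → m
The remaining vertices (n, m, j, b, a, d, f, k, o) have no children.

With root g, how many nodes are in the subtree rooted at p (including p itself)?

The subtree rooted at p contains: p, l, j, f, o, h, k, a — 8 nodes.

8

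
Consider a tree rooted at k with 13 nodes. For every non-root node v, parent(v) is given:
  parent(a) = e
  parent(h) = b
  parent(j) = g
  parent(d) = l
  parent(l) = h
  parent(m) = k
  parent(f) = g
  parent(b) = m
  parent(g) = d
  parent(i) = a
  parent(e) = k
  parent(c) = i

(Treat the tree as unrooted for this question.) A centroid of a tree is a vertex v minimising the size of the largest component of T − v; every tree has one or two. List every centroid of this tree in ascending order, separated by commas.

b

Removing b splits the tree into components of sizes 6, 6; the largest is 6 ≤ ⌊13/2⌋ = 6.
No neighbour of b does as well, so b is the unique centroid.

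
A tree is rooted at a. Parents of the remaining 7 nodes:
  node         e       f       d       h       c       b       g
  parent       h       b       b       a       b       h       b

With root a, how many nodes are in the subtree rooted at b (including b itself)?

5

b's subtree: {b, f, d, c, g}, size 5.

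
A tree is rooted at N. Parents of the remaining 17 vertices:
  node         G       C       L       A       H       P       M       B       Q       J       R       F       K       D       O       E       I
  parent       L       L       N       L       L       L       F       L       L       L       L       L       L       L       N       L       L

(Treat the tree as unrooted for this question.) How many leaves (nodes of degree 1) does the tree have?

Exactly 15 nodes have a single neighbour: A, B, C, D, E, G, H, I, J, K, M, O, P, Q, R.

15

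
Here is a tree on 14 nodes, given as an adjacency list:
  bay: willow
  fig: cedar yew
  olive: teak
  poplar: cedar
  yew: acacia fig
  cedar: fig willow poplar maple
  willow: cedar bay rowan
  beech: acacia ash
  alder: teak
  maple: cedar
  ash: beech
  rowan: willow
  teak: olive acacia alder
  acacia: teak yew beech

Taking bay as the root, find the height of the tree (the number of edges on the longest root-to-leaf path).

7

A deepest node is ash, reached by bay–willow–cedar–fig–yew–acacia–beech–ash.
That path has 7 edges, so the height is 7.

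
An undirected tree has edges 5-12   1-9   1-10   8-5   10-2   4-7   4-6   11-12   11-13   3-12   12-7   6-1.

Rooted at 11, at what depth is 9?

11–12–7–4–6–1–9 — 6 edges.

6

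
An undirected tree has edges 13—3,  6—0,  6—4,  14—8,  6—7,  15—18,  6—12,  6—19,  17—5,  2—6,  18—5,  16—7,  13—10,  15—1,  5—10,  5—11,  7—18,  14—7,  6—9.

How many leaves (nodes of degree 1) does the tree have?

12

The leaves are 0, 1, 2, 3, 4, 8, 9, 11, 12, 16, 17, 19.
That is 12 leaves.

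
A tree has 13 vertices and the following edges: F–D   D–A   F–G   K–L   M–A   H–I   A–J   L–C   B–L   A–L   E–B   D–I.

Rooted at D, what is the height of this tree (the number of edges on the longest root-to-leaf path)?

4

E sits deepest: D → A → L → B → E — 4 edges from the root.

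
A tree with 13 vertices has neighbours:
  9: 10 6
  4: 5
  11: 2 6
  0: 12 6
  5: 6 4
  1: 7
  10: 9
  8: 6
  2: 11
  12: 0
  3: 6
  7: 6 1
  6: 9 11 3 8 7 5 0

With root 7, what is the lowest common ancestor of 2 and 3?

6

Ancestors of 2 (toward the root): 2, 11, 6, 7.
Ancestors of 3: 3, 6, 7.
The deepest node appearing in both lists is 6.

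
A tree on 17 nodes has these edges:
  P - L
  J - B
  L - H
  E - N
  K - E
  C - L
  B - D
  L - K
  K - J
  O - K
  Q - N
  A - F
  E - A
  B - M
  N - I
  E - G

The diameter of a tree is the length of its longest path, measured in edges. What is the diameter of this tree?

Starting from Q, a farthest node is D at distance 6.
One longest path: Q-N-E-K-J-B-D.
So the diameter is 6.

6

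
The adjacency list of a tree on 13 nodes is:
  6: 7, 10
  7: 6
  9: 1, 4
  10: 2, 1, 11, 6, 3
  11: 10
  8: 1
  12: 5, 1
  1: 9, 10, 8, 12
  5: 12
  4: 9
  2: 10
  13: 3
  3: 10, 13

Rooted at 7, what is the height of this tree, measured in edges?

5

4 sits deepest: 7 – 6 – 10 – 1 – 9 – 4 — 5 edges from the root.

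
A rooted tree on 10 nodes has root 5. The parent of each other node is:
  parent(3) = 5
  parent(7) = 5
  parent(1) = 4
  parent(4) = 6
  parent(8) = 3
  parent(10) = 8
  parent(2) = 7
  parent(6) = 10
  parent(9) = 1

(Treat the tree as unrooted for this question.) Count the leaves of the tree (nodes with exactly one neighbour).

2

The leaves are 2, 9.
That is 2 leaves.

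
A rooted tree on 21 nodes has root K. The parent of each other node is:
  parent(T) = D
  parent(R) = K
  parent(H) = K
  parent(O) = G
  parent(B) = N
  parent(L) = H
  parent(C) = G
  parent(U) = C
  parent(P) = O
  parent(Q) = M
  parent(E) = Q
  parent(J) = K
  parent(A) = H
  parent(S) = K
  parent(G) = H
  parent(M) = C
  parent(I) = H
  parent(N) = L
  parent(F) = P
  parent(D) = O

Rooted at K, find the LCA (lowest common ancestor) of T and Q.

Ancestors of T (toward the root): T, D, O, G, H, K.
Ancestors of Q: Q, M, C, G, H, K.
The deepest node appearing in both lists is G.

G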